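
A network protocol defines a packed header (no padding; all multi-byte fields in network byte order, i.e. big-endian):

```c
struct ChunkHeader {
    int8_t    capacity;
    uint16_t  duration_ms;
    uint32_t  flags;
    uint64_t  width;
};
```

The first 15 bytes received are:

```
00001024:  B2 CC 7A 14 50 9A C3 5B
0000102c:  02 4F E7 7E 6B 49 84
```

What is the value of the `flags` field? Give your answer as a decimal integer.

`flags` follows `capacity` (1 B), `duration_ms` (2 B), so it starts at offset 1 + 2 = 3 and occupies 4 bytes.
Bytes at offsets 3..6: 14 50 9A C3.
Big-endian: lowest address holds the most-significant byte.
The bytes are already most-significant first: 0x14509AC3.
0x14509AC3 = 340826819.

340826819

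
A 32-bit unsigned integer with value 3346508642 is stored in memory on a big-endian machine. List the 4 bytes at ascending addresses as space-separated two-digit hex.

3346508642 in hexadecimal, padded to 32 bits, is 0xC777AB62.
Split into bytes (most-significant first): C7 77 AB 62.
In big-endian order the high byte comes first in memory.
So the memory order matches the most-significant-first order: C7 77 AB 62.

C7 77 AB 62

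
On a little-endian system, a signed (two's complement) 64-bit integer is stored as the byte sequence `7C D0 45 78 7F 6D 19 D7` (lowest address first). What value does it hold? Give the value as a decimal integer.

-2947204086891163524

Little-endian stores the least-significant byte at the lowest address.
Reassemble most-significant byte first: D7 19 6D 7F 78 45 D0 7C → 0xD7196D7F7845D07C.
Top bit is set, so as a signed 64-bit value this is 0xD7196D7F7845D07C − 2^64 = -2947204086891163524.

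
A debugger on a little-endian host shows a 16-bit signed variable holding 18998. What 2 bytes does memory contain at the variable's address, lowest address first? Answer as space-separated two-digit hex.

36 4A

18998 in hexadecimal, padded to 16 bits, is 0x4A36.
Split into bytes (most-significant first): 4A 36.
In little-endian order the low byte comes first in memory.
So at ascending addresses the bytes are 36 4A.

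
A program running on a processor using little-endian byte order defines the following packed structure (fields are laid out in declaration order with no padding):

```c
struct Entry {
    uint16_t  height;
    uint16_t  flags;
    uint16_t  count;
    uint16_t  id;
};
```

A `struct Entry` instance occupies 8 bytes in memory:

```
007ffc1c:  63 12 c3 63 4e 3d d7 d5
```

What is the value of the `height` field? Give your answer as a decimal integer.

`height` is the first field, at byte offset 0, occupying 2 bytes.
Bytes at offsets 0..1: 63 12.
Little-endian: lowest address holds the least-significant byte.
Reassemble most-significant byte first: 12 63 → 0x1263.
0x1263 = 4707.

4707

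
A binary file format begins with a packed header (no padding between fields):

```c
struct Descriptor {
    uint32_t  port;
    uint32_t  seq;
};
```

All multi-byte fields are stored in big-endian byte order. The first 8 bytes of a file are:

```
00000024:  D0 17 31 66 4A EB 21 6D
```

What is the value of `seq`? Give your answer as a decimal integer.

`seq` follows `port` (4 bytes), so it starts at byte offset 4 and occupies 4 bytes.
Bytes at offsets 4..7: 4A EB 21 6D.
In big-endian order the high byte comes first in memory.
The bytes are already most-significant first: 0x4AEB216D.
0x4AEB216D = 1256923501.

1256923501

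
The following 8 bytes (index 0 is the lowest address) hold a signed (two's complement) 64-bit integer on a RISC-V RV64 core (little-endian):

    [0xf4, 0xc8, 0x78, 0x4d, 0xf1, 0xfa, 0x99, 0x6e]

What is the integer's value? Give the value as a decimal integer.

7969676929902627060

Little-endian stores the least-significant byte at the lowest address.
Reassemble most-significant byte first: 6E 99 FA F1 4D 78 C8 F4 → 0x6E99FAF14D78C8F4.
0x6E99FAF14D78C8F4 = 7969676929902627060.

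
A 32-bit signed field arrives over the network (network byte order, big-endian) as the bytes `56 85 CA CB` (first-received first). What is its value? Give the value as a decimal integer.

1451608779

In big-endian order the high byte comes first in memory.
The bytes are already most-significant first: 0x5685CACB.
0x5685CACB = 1451608779.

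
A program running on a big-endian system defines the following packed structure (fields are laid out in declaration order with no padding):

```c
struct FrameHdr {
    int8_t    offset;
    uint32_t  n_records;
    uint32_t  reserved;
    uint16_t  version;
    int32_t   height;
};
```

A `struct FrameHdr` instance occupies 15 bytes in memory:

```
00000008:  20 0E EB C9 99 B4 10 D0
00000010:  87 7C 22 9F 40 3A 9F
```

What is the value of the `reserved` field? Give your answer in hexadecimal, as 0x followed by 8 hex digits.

0xB410D087

`reserved` follows `offset` (1 B), `n_records` (4 B), so it starts at offset 1 + 4 = 5 and occupies 4 bytes.
Bytes at offsets 5..8: B4 10 D0 87.
Big-endian stores the most-significant byte at the lowest address.
The bytes are already most-significant first: 0xB410D087.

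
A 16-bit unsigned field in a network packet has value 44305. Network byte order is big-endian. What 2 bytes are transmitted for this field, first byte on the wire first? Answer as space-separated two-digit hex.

44305 in hexadecimal, padded to 16 bits, is 0xAD11.
Split into bytes (most-significant first): AD 11.
Big-endian: lowest address holds the most-significant byte.
So the memory order matches the most-significant-first order: AD 11.

AD 11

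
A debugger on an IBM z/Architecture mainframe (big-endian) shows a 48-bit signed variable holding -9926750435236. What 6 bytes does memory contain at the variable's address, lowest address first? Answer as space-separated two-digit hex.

Two's complement of -9926750435236 in 48 bits: 9926750435236 = 0x0907406EF7A4; invert → 0xF6F8BF91085B; add 1 → 0xF6F8BF91085C.
Split into bytes (most-significant first): F6 F8 BF 91 08 5C.
Big-endian stores the most-significant byte at the lowest address.
So the memory order matches the most-significant-first order: F6 F8 BF 91 08 5C.

F6 F8 BF 91 08 5C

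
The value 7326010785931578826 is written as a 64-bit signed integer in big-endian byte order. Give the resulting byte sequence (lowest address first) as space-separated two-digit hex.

65 AB 37 FE B4 21 CD CA

7326010785931578826 in hexadecimal, padded to 64 bits, is 0x65AB37FEB421CDCA.
Split into bytes (most-significant first): 65 AB 37 FE B4 21 CD CA.
Big-endian: lowest address holds the most-significant byte.
So the memory order matches the most-significant-first order: 65 AB 37 FE B4 21 CD CA.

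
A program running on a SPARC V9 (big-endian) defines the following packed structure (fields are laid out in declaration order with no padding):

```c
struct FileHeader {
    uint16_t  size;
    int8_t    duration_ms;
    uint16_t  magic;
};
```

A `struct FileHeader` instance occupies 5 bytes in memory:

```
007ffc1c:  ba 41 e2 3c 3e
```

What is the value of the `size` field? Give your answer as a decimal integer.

47681

`size` is the first field, at byte offset 0, occupying 2 bytes.
Bytes at offsets 0..1: BA 41.
Big-endian: lowest address holds the most-significant byte.
The bytes are already most-significant first: 0xBA41.
0xBA41 = 47681.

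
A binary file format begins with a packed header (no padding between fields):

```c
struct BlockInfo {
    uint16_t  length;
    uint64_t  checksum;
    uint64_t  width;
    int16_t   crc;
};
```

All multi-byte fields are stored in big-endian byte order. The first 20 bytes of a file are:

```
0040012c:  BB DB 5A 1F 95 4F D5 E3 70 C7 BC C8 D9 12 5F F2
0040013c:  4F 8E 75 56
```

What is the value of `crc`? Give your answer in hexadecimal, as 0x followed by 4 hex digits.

0x7556

`crc` follows `length` (2 B), `checksum` (8 B), `width` (8 B), so it starts at offset 2 + 8 + 8 = 18 and occupies 2 bytes.
Bytes at offsets 18..19: 75 56.
Big-endian stores the most-significant byte at the lowest address.
The bytes are already most-significant first: 0x7556.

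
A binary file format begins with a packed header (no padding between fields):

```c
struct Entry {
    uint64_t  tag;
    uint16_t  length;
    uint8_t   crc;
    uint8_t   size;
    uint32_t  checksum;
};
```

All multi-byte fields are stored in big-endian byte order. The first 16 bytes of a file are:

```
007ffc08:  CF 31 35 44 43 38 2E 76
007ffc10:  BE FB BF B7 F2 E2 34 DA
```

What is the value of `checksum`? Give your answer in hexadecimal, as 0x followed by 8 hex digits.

`checksum` follows `tag` (8 B), `length` (2 B), `crc` (1 B), `size` (1 B), so it starts at offset 8 + 2 + 1 + 1 = 12 and occupies 4 bytes.
Bytes at offsets 12..15: F2 E2 34 DA.
In big-endian order the high byte comes first in memory.
The bytes are already most-significant first: 0xF2E234DA.

0xF2E234DA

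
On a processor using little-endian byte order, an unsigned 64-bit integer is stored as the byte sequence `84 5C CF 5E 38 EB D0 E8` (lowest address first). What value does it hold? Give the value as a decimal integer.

Little-endian: lowest address holds the least-significant byte.
Reassemble most-significant byte first: E8 D0 EB 38 5E CF 5C 84 → 0xE8D0EB385ECF5C84.
0xE8D0EB385ECF5C84 = 16776167239296441476.

16776167239296441476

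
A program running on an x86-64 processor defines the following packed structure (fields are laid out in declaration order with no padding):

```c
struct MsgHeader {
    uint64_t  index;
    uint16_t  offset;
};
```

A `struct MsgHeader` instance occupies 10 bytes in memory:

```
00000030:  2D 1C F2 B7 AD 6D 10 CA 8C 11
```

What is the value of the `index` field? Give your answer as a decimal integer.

`index` is the first field, at byte offset 0, occupying 8 bytes.
Bytes at offsets 0..7: 2D 1C F2 B7 AD 6D 10 CA.
Little-endian stores the least-significant byte at the lowest address.
Reassemble most-significant byte first: CA 10 6D AD B7 F2 1C 2D → 0xCA106DADB7F21C2D.
0xCA106DADB7F21C2D = 14560258188171680813.

14560258188171680813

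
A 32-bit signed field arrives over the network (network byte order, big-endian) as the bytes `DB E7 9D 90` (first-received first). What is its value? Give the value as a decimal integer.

Big-endian: lowest address holds the most-significant byte.
The bytes are already most-significant first: 0xDBE79D90.
Top bit is set, so as a signed 32-bit value this is 0xDBE79D90 − 2^32 = -605577840.

-605577840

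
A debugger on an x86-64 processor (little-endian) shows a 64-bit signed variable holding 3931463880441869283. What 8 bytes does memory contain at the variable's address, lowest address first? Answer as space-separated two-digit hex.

E3 33 04 C9 91 5D 8F 36

3931463880441869283 in hexadecimal, padded to 64 bits, is 0x368F5D91C90433E3.
Split into bytes (most-significant first): 36 8F 5D 91 C9 04 33 E3.
Little-endian stores the least-significant byte at the lowest address.
So at ascending addresses the bytes are E3 33 04 C9 91 5D 8F 36.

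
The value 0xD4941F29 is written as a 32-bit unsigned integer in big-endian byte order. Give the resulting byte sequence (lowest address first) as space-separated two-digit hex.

Split into bytes (most-significant first): D4 94 1F 29.
Big-endian: lowest address holds the most-significant byte.
So the memory order matches the most-significant-first order: D4 94 1F 29.

D4 94 1F 29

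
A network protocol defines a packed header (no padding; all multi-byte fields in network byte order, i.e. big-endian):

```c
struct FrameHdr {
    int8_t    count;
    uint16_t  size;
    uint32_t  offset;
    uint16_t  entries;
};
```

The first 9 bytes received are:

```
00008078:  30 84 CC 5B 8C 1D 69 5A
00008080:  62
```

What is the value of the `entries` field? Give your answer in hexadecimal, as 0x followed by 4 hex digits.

`entries` follows `count` (1 B), `size` (2 B), `offset` (4 B), so it starts at offset 1 + 2 + 4 = 7 and occupies 2 bytes.
Bytes at offsets 7..8: 5A 62.
Big-endian stores the most-significant byte at the lowest address.
The bytes are already most-significant first: 0x5A62.

0x5A62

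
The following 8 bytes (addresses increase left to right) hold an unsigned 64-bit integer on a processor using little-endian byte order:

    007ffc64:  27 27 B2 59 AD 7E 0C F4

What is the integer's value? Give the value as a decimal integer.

17585569927974233895

In little-endian order the low byte comes first in memory.
Reassemble most-significant byte first: F4 0C 7E AD 59 B2 27 27 → 0xF40C7EAD59B22727.
0xF40C7EAD59B22727 = 17585569927974233895.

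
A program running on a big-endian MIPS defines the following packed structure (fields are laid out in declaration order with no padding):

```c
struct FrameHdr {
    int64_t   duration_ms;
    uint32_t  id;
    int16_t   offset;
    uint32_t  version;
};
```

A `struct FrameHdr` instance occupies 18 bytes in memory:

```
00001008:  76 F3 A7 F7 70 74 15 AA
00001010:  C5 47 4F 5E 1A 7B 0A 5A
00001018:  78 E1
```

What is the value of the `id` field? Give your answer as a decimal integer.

`id` follows `duration_ms` (8 bytes), so it starts at byte offset 8 and occupies 4 bytes.
Bytes at offsets 8..11: C5 47 4F 5E.
Big-endian: lowest address holds the most-significant byte.
The bytes are already most-significant first: 0xC5474F5E.
0xC5474F5E = 3309784926.

3309784926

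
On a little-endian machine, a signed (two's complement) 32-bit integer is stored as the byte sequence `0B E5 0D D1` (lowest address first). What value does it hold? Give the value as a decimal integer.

In little-endian order the low byte comes first in memory.
Reassemble most-significant byte first: D1 0D E5 0B → 0xD10DE50B.
Top bit is set, so as a signed 32-bit value this is 0xD10DE50B − 2^32 = -787618549.

-787618549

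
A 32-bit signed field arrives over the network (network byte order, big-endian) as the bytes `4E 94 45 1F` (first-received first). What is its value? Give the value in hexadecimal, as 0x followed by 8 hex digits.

Big-endian: lowest address holds the most-significant byte.
The bytes are already most-significant first: 0x4E94451F.

0x4E94451F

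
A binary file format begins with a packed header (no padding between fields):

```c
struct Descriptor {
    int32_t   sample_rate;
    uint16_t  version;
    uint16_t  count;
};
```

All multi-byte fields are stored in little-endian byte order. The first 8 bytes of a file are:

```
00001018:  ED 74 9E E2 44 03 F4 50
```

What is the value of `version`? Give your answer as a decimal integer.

`version` follows `sample_rate` (4 bytes), so it starts at byte offset 4 and occupies 2 bytes.
Bytes at offsets 4..5: 44 03.
In little-endian order the low byte comes first in memory.
Reassemble most-significant byte first: 03 44 → 0x0344.
0x0344 = 836.

836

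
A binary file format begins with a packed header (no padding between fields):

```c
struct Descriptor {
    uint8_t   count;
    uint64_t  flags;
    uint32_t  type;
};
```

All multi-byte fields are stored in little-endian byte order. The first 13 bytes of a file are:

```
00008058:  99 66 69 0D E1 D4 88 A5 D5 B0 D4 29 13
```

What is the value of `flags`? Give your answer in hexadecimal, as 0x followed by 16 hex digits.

`flags` follows `count` (1 byte), so it starts at byte offset 1 and occupies 8 bytes.
Bytes at offsets 1..8: 66 69 0D E1 D4 88 A5 D5.
Little-endian: lowest address holds the least-significant byte.
Reassemble most-significant byte first: D5 A5 88 D4 E1 0D 69 66 → 0xD5A588D4E10D6966.

0xD5A588D4E10D6966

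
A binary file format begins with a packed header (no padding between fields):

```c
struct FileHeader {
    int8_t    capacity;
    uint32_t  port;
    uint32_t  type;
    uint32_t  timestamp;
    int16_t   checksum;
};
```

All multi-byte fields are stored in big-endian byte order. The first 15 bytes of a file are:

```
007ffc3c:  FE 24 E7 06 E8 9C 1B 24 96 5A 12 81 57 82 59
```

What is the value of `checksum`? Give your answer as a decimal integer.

`checksum` follows `capacity` (1 B), `port` (4 B), `type` (4 B), `timestamp` (4 B), so it starts at offset 1 + 4 + 4 + 4 = 13 and occupies 2 bytes.
Bytes at offsets 13..14: 82 59.
Big-endian stores the most-significant byte at the lowest address.
The bytes are already most-significant first: 0x8259.
Top bit is set, so as a signed 16-bit value this is 0x8259 − 2^16 = -32167.

-32167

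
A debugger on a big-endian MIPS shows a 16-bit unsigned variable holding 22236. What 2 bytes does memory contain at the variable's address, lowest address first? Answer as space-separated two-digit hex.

22236 in hexadecimal, padded to 16 bits, is 0x56DC.
Split into bytes (most-significant first): 56 DC.
Big-endian stores the most-significant byte at the lowest address.
So the memory order matches the most-significant-first order: 56 DC.

56 DC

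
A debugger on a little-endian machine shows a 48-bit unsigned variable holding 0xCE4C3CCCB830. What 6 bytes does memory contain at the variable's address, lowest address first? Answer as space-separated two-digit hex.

30 B8 CC 3C 4C CE

Split into bytes (most-significant first): CE 4C 3C CC B8 30.
Little-endian: lowest address holds the least-significant byte.
So at ascending addresses the bytes are 30 B8 CC 3C 4C CE.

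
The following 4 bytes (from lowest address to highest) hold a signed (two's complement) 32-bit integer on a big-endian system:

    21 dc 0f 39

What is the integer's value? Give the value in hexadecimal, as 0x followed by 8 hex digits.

In big-endian order the high byte comes first in memory.
The bytes are already most-significant first: 0x21DC0F39.

0x21DC0F39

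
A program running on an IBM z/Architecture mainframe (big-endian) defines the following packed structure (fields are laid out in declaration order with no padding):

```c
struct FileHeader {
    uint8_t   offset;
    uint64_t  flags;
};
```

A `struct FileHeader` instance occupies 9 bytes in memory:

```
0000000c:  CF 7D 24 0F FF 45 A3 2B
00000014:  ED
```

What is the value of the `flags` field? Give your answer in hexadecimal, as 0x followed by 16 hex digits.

`flags` follows `offset` (1 byte), so it starts at byte offset 1 and occupies 8 bytes.
Bytes at offsets 1..8: 7D 24 0F FF 45 A3 2B ED.
Big-endian: lowest address holds the most-significant byte.
The bytes are already most-significant first: 0x7D240FFF45A32BED.

0x7D240FFF45A32BED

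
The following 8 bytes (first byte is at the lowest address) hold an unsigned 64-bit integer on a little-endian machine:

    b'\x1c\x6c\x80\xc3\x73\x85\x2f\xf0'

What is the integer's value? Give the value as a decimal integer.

In little-endian order the low byte comes first in memory.
Reassemble most-significant byte first: F0 2F 85 73 C3 80 6C 1C → 0xF02F8573C3806C1C.
0xF02F8573C3806C1C = 17307198625255812124.

17307198625255812124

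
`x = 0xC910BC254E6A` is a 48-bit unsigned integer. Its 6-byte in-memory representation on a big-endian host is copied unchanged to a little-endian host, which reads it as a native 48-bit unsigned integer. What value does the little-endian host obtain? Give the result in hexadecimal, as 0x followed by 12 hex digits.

Stored big-endian, the bytes at ascending addresses are C9 10 BC 25 4E 6A.
Read back as little-endian, the first byte is least significant, giving 0x6A4E25BC10C9.

0x6A4E25BC10C9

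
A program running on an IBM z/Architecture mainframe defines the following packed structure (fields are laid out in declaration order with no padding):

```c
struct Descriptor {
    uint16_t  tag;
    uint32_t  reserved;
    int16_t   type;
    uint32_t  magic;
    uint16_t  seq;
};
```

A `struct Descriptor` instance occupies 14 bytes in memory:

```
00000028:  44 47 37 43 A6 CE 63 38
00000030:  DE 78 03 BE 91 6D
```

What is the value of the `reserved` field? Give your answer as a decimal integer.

`reserved` follows `tag` (2 bytes), so it starts at byte offset 2 and occupies 4 bytes.
Bytes at offsets 2..5: 37 43 A6 CE.
Big-endian: lowest address holds the most-significant byte.
The bytes are already most-significant first: 0x3743A6CE.
0x3743A6CE = 927180494.

927180494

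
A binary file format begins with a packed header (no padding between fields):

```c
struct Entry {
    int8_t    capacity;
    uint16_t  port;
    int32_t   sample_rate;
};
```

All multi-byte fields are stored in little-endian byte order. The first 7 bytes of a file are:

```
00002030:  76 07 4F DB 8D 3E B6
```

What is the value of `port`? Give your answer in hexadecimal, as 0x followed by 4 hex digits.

0x4F07

`port` follows `capacity` (1 byte), so it starts at byte offset 1 and occupies 2 bytes.
Bytes at offsets 1..2: 07 4F.
In little-endian order the low byte comes first in memory.
Reassemble most-significant byte first: 4F 07 → 0x4F07.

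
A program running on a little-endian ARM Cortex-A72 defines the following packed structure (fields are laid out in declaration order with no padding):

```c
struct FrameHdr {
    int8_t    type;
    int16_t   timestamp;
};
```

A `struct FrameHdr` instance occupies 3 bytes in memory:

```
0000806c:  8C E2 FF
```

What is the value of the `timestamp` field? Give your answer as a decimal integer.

`timestamp` follows `type` (1 byte), so it starts at byte offset 1 and occupies 2 bytes.
Bytes at offsets 1..2: E2 FF.
In little-endian order the low byte comes first in memory.
Reassemble most-significant byte first: FF E2 → 0xFFE2.
Top bit is set, so as a signed 16-bit value this is 0xFFE2 − 2^16 = -30.

-30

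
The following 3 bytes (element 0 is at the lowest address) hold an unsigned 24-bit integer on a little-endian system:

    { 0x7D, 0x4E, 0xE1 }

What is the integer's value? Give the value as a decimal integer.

14765693

Little-endian: lowest address holds the least-significant byte.
Reassemble most-significant byte first: E1 4E 7D → 0xE14E7D.
0xE14E7D = 14765693.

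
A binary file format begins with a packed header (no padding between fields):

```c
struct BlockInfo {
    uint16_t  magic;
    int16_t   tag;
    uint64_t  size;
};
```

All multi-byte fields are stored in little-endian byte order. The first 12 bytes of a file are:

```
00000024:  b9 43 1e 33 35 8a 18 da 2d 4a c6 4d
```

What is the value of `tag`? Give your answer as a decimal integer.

`tag` follows `magic` (2 bytes), so it starts at byte offset 2 and occupies 2 bytes.
Bytes at offsets 2..3: 1E 33.
Little-endian stores the least-significant byte at the lowest address.
Reassemble most-significant byte first: 33 1E → 0x331E.
0x331E = 13086.

13086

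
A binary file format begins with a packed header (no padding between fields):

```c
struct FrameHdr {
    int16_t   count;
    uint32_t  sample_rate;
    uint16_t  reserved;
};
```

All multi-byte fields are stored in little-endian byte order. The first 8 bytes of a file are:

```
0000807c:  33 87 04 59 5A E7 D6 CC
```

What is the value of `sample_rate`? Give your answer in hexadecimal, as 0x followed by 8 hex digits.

`sample_rate` follows `count` (2 bytes), so it starts at byte offset 2 and occupies 4 bytes.
Bytes at offsets 2..5: 04 59 5A E7.
Little-endian stores the least-significant byte at the lowest address.
Reassemble most-significant byte first: E7 5A 59 04 → 0xE75A5904.

0xE75A5904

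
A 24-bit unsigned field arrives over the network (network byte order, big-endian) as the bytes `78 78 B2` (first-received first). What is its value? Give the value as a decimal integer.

Big-endian stores the most-significant byte at the lowest address.
The bytes are already most-significant first: 0x7878B2.
0x7878B2 = 7895218.

7895218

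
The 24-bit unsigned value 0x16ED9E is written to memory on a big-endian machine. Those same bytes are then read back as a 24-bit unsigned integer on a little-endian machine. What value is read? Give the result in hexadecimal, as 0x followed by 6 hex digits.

0x9EED16

Stored big-endian, the bytes at ascending addresses are 16 ED 9E.
Read back as little-endian, the first byte is least significant, giving 0x9EED16.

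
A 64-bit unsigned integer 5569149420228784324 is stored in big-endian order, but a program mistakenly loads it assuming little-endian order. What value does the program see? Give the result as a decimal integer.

14137026957612108109

5569149420228784324 in 64-bit hexadecimal is 0x4D4997E41DCF30C4.
Stored big-endian, the bytes at ascending addresses are 4D 49 97 E4 1D CF 30 C4.
Read back as little-endian, the first byte is least significant, giving 0xC430CF1DE497494D.
0xC430CF1DE497494D = 14137026957612108109.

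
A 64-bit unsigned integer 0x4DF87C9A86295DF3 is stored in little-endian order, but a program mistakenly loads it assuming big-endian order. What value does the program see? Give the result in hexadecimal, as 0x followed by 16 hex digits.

Stored little-endian, the bytes at ascending addresses are F3 5D 29 86 9A 7C F8 4D.
Read back as big-endian, the last byte is least significant, giving 0xF35D29869A7CF84D.

0xF35D29869A7CF84D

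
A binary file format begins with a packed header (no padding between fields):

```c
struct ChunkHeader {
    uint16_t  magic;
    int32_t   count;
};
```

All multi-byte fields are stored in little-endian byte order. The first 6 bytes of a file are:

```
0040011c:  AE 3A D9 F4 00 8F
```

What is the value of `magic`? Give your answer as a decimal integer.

`magic` is the first field, at byte offset 0, occupying 2 bytes.
Bytes at offsets 0..1: AE 3A.
Little-endian stores the least-significant byte at the lowest address.
Reassemble most-significant byte first: 3A AE → 0x3AAE.
0x3AAE = 15022.

15022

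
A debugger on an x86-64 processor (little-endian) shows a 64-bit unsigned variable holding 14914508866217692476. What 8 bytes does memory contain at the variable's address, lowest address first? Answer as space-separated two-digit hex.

14914508866217692476 in hexadecimal, padded to 64 bits, is 0xCEFAFACB1A51CD3C.
Split into bytes (most-significant first): CE FA FA CB 1A 51 CD 3C.
In little-endian order the low byte comes first in memory.
So at ascending addresses the bytes are 3C CD 51 1A CB FA FA CE.

3C CD 51 1A CB FA FA CE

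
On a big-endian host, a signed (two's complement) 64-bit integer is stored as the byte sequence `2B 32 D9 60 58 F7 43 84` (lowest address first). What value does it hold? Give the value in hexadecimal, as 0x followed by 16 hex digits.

Big-endian: lowest address holds the most-significant byte.
The bytes are already most-significant first: 0x2B32D96058F74384.

0x2B32D96058F74384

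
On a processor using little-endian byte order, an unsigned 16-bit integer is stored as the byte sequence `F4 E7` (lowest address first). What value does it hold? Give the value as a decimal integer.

Little-endian: lowest address holds the least-significant byte.
Reassemble most-significant byte first: E7 F4 → 0xE7F4.
0xE7F4 = 59380.

59380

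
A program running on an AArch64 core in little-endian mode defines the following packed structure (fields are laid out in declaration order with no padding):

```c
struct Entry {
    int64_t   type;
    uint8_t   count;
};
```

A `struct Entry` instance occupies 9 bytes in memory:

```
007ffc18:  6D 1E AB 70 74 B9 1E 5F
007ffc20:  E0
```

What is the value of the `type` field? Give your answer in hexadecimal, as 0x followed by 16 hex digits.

0x5F1EB97470AB1E6D

`type` is the first field, at byte offset 0, occupying 8 bytes.
Bytes at offsets 0..7: 6D 1E AB 70 74 B9 1E 5F.
Little-endian stores the least-significant byte at the lowest address.
Reassemble most-significant byte first: 5F 1E B9 74 70 AB 1E 6D → 0x5F1EB97470AB1E6D.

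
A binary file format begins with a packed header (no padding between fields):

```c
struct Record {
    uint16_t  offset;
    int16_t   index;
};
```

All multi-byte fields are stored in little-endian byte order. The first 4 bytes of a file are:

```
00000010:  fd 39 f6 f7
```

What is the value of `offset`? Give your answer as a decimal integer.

14845

`offset` is the first field, at byte offset 0, occupying 2 bytes.
Bytes at offsets 0..1: FD 39.
In little-endian order the low byte comes first in memory.
Reassemble most-significant byte first: 39 FD → 0x39FD.
0x39FD = 14845.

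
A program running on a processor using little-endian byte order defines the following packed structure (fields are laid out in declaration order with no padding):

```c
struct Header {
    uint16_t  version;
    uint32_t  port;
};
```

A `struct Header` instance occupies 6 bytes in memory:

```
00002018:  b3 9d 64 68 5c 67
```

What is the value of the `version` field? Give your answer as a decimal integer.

`version` is the first field, at byte offset 0, occupying 2 bytes.
Bytes at offsets 0..1: B3 9D.
In little-endian order the low byte comes first in memory.
Reassemble most-significant byte first: 9D B3 → 0x9DB3.
0x9DB3 = 40371.

40371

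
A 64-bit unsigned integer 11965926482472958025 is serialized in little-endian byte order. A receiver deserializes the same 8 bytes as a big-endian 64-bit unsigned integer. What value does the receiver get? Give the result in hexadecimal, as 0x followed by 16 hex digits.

0x49783DD4BC820FA6

11965926482472958025 in 64-bit hexadecimal is 0xA60F82BCD43D7849.
Stored little-endian, the bytes at ascending addresses are 49 78 3D D4 BC 82 0F A6.
Read back as big-endian, the last byte is least significant, giving 0x49783DD4BC820FA6.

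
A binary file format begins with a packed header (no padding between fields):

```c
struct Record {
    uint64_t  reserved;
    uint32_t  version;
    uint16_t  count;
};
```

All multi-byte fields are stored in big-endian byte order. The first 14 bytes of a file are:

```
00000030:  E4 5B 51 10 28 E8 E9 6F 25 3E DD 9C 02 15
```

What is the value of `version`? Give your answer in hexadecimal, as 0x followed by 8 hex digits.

`version` follows `reserved` (8 bytes), so it starts at byte offset 8 and occupies 4 bytes.
Bytes at offsets 8..11: 25 3E DD 9C.
In big-endian order the high byte comes first in memory.
The bytes are already most-significant first: 0x253EDD9C.

0x253EDD9C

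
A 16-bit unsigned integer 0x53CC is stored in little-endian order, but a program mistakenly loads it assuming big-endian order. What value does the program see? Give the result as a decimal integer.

52307

Stored little-endian, the bytes at ascending addresses are CC 53.
Read back as big-endian, the last byte is least significant, giving 0xCC53.
0xCC53 = 52307.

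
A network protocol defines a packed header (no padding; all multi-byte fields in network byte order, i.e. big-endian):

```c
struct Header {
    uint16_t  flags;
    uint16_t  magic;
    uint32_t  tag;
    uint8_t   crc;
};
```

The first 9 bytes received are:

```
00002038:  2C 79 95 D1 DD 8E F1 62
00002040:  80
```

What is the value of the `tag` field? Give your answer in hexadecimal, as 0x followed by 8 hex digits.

0xDD8EF162

`tag` follows `flags` (2 B), `magic` (2 B), so it starts at offset 2 + 2 = 4 and occupies 4 bytes.
Bytes at offsets 4..7: DD 8E F1 62.
In big-endian order the high byte comes first in memory.
The bytes are already most-significant first: 0xDD8EF162.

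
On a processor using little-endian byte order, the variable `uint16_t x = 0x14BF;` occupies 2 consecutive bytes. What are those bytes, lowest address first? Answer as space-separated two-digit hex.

BF 14

Split into bytes (most-significant first): 14 BF.
Little-endian: lowest address holds the least-significant byte.
So at ascending addresses the bytes are BF 14.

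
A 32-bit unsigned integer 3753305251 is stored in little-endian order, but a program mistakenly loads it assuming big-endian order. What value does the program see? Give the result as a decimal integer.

2749675231

3753305251 in 32-bit hexadecimal is 0xDFB6E4A3.
Stored little-endian, the bytes at ascending addresses are A3 E4 B6 DF.
Read back as big-endian, the last byte is least significant, giving 0xA3E4B6DF.
0xA3E4B6DF = 2749675231.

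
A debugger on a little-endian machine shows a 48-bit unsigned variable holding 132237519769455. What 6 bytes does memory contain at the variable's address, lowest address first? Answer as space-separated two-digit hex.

132237519769455 in hexadecimal, padded to 48 bits, is 0x7844F2644F6F.
Split into bytes (most-significant first): 78 44 F2 64 4F 6F.
In little-endian order the low byte comes first in memory.
So at ascending addresses the bytes are 6F 4F 64 F2 44 78.

6F 4F 64 F2 44 78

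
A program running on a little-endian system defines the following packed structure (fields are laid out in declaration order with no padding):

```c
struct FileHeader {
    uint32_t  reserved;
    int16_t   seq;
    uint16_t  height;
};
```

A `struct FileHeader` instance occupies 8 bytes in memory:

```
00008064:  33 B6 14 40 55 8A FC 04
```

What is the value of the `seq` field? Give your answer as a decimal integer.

-30123

`seq` follows `reserved` (4 bytes), so it starts at byte offset 4 and occupies 2 bytes.
Bytes at offsets 4..5: 55 8A.
Little-endian stores the least-significant byte at the lowest address.
Reassemble most-significant byte first: 8A 55 → 0x8A55.
Top bit is set, so as a signed 16-bit value this is 0x8A55 − 2^16 = -30123.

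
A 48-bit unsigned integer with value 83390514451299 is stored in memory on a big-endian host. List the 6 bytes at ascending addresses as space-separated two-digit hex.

4B D7 DD FD D3 63

83390514451299 in hexadecimal, padded to 48 bits, is 0x4BD7DDFDD363.
Split into bytes (most-significant first): 4B D7 DD FD D3 63.
Big-endian stores the most-significant byte at the lowest address.
So the memory order matches the most-significant-first order: 4B D7 DD FD D3 63.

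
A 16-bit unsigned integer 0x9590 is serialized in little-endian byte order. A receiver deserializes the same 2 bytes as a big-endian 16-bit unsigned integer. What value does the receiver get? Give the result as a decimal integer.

Stored little-endian, the bytes at ascending addresses are 90 95.
Read back as big-endian, the last byte is least significant, giving 0x9095.
0x9095 = 37013.

37013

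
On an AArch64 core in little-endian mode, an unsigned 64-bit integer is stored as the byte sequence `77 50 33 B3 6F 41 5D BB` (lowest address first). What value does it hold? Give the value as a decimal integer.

13501019205930274935

Little-endian: lowest address holds the least-significant byte.
Reassemble most-significant byte first: BB 5D 41 6F B3 33 50 77 → 0xBB5D416FB3335077.
0xBB5D416FB3335077 = 13501019205930274935.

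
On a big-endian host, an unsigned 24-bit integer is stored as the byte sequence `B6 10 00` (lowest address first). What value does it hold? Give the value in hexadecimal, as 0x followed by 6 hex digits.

0xB61000

Big-endian: lowest address holds the most-significant byte.
The bytes are already most-significant first: 0xB61000.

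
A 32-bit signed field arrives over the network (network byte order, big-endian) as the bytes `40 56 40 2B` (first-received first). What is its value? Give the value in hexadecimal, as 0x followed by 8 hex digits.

0x4056402B

Big-endian stores the most-significant byte at the lowest address.
The bytes are already most-significant first: 0x4056402B.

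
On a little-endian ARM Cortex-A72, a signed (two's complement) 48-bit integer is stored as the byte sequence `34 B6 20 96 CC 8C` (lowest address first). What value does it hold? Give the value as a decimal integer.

-126664656767436

Little-endian stores the least-significant byte at the lowest address.
Reassemble most-significant byte first: 8C CC 96 20 B6 34 → 0x8CCC9620B634.
Top bit is set, so as a signed 48-bit value this is 0x8CCC9620B634 − 2^48 = -126664656767436.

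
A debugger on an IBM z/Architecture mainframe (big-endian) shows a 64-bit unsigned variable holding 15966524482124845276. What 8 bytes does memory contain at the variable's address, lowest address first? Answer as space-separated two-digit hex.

DD 94 7D 6C 16 A1 10 DC

15966524482124845276 in hexadecimal, padded to 64 bits, is 0xDD947D6C16A110DC.
Split into bytes (most-significant first): DD 94 7D 6C 16 A1 10 DC.
Big-endian stores the most-significant byte at the lowest address.
So the memory order matches the most-significant-first order: DD 94 7D 6C 16 A1 10 DC.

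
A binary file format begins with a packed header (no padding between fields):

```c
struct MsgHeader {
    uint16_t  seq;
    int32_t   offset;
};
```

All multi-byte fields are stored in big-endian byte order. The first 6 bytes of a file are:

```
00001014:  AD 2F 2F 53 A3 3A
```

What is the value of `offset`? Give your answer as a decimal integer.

794010426

`offset` follows `seq` (2 bytes), so it starts at byte offset 2 and occupies 4 bytes.
Bytes at offsets 2..5: 2F 53 A3 3A.
Big-endian stores the most-significant byte at the lowest address.
The bytes are already most-significant first: 0x2F53A33A.
0x2F53A33A = 794010426.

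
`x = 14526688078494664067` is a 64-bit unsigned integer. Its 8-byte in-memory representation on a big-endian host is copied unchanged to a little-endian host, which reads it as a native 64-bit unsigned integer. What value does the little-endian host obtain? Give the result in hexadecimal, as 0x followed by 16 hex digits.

14526688078494664067 in 64-bit hexadecimal is 0xC99929D779938583.
Stored big-endian, the bytes at ascending addresses are C9 99 29 D7 79 93 85 83.
Read back as little-endian, the first byte is least significant, giving 0x83859379D72999C9.

0x83859379D72999C9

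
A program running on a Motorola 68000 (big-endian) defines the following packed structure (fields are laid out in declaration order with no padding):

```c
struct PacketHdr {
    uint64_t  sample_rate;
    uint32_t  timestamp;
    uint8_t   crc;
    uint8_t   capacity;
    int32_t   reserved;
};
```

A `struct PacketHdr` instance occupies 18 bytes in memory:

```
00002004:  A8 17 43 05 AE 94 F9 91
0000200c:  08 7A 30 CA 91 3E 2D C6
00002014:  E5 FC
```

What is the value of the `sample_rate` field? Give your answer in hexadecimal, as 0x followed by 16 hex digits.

`sample_rate` is the first field, at byte offset 0, occupying 8 bytes.
Bytes at offsets 0..7: A8 17 43 05 AE 94 F9 91.
Big-endian: lowest address holds the most-significant byte.
The bytes are already most-significant first: 0xA8174305AE94F991.

0xA8174305AE94F991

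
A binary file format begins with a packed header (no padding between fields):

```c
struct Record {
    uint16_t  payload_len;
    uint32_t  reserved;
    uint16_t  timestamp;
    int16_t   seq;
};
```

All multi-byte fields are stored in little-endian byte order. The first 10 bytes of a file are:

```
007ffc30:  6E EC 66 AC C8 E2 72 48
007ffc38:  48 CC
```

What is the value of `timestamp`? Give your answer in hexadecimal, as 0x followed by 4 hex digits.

`timestamp` follows `payload_len` (2 B), `reserved` (4 B), so it starts at offset 2 + 4 = 6 and occupies 2 bytes.
Bytes at offsets 6..7: 72 48.
Little-endian: lowest address holds the least-significant byte.
Reassemble most-significant byte first: 48 72 → 0x4872.

0x4872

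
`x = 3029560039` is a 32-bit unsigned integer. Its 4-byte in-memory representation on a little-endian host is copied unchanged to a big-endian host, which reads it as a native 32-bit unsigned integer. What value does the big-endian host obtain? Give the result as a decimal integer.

3029560039 in 32-bit hexadecimal is 0xB4936AE7.
Stored little-endian, the bytes at ascending addresses are E7 6A 93 B4.
Read back as big-endian, the last byte is least significant, giving 0xE76A93B4.
0xE76A93B4 = 3882521524.

3882521524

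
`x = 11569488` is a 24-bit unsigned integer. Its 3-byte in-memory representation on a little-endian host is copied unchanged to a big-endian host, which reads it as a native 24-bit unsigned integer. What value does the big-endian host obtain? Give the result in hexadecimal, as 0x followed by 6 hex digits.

0x5089B0

11569488 in 24-bit hexadecimal is 0xB08950.
Stored little-endian, the bytes at ascending addresses are 50 89 B0.
Read back as big-endian, the last byte is least significant, giving 0x5089B0.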